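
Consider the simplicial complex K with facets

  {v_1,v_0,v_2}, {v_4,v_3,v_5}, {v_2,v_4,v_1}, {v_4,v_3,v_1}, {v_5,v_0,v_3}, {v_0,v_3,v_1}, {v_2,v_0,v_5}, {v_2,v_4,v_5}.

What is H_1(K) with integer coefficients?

H_1 ≅ 0.

Take the total order v_0 < v_1 < v_2 < v_3 < v_4 < v_5 on the vertex set. Then K (dimension 2) consists of the simplices:

  0-simplices (6): [v_0], [v_1], [v_2], [v_3], [v_4], [v_5]
  1-simplices (12): [v_0,v_1], [v_0,v_2], [v_0,v_3], [v_0,v_5], [v_1,v_2], [v_1,v_3], [v_1,v_4], [v_2,v_4], [v_2,v_5], [v_3,v_4], [v_3,v_5], [v_4,v_5]
  2-simplices (8): [v_0,v_1,v_2], [v_0,v_1,v_3], [v_0,v_2,v_5], [v_0,v_3,v_5], [v_1,v_2,v_4], [v_1,v_3,v_4], [v_2,v_4,v_5], [v_3,v_4,v_5]

so the chain groups are C_0 ≅ Z^6, C_1 ≅ Z^12, C_2 ≅ Z^8.

The boundary map ∂_1: C_1 → C_0 is given by ∂[p,q] = [q] − [p]. For instance
  ∂[v_3,v_4] = [v_4] − [v_3].
As a 6×12 matrix over Z this has rank 5, with invariant factors (1,1,1,1,1).

Boundary ∂_2: C_2 → C_1 maps a triangle to the signed sum of its edges. For instance
  ∂[v_1,v_3,v_4] = [v_3,v_4] − [v_1,v_4] + [v_1,v_3],
  ∂[v_1,v_2,v_4] = [v_2,v_4] − [v_1,v_4] + [v_1,v_2].
The resulting 12×8 matrix has rank 7, and its Smith normal form has invariant factors (1,1,1,1,1,1,1).

Reading off H_k = ker ∂_k / im ∂_{k+1}:

  H_1: rank ker ∂_1 − rank ∂_2 = (12 − 5) − 7 = 0, and the invariant factors of ∂_2 are all 1, so H_1 ≅ 0.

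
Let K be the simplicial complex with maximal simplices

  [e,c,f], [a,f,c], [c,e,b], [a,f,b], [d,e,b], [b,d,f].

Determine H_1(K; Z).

We work with the vertex ordering a < b < c < d < e < f. The simplices of K, each written with vertices in increasing order, are:

  0-simplices (6): a, b, c, d, e, f
  1-simplices (12): ab, ac, af, bc, bd, be, bf, ce, cf, de, df, ef
  2-simplices (6): abf, acf, bce, bde, bdf, cef

giving chain groups C_0 ≅ Z^6, C_1 ≅ Z^12, C_2 ≅ Z^6.

Boundary ∂_1: C_1 → C_0 maps an edge to its endpoints' difference, ∂[p,q] = q − p. For instance
  ∂be = e − b.
This gives a 6×12 integer matrix of rank 5; reducing to Smith normal form yields diagonal entries (1,1,1,1,1).

Boundary ∂_2: C_2 → C_1 sends each 2-simplex [p,q,r] to [q,r] − [p,r] + [p,q]. For instance
  ∂bdf = df − bf + bd,
  ∂acf = cf − af + ac.
The 12×6 boundary matrix has rank 6 and Smith normal form diag(1,1,1,1,1,1).

From H_k ≅ ker(∂_k) / im(∂_{k+1}) we obtain:

  H_1: rank ker ∂_1 − rank ∂_2 = (12 − 5) − 6 = 1, and the invariant factors of ∂_2 are all 1, so H_1 ≅ Z.

H_1 = Z.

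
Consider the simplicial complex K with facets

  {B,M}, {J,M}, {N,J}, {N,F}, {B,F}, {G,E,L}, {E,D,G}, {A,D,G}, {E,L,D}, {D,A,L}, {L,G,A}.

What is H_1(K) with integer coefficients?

K has 10 vertices, 14 edges, 6 triangles.
rank ∂_1 = 8, rank ∂_2 = 5 ⇒ b_1 = 14 − 8 − 5 = 1; all invariant factors of ∂_2 are 1 so no torsion. So H_1 ≅ Z.

H_1 ≅ Z.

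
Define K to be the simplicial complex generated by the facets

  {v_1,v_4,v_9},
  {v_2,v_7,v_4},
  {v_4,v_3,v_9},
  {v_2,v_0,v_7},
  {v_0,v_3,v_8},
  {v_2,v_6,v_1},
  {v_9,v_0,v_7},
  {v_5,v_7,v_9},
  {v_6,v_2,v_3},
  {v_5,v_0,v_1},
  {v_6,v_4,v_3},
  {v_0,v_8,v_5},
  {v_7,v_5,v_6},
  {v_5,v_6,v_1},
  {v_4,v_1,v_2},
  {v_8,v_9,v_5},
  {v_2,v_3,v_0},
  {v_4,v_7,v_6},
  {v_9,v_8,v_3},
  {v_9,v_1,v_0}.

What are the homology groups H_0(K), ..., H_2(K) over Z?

H_0 ≅ Z,  H_1 ≅ Z ⊕ Z/2,  H_2 = 0.

We work with the vertex ordering v_0 < v_1 < v_2 < v_3 < v_4 < v_5 < v_6 < v_7 < v_8 < v_9. The simplices of K, each written with vertices in increasing order, are:

  0-simplices (10): [v_0], [v_1], [v_2], [v_3], [v_4], [v_5], [v_6], [v_7], [v_8], [v_9]
  1-simplices (30): (30 of them)
  2-simplices (20): (20 of them)

giving chain groups C_0 ≅ Z^10, C_1 ≅ Z^30, C_2 ≅ Z^20.

The boundary map ∂_1: C_1 → C_0 maps an edge to its endpoints' difference, ∂[p,q] = q − p. For instance
  ∂[v_0,v_5] = [v_5] − [v_0].
The 10×30 boundary matrix has rank 9 and Smith normal form diag(1,1,1,1,1,1,1,1,1).

The boundary map ∂_2: C_2 → C_1 sends each 2-simplex [p,q,r] to [q,r] − [p,r] + [p,q]. For instance
  ∂[v_0,v_3,v_8] = [v_3,v_8] − [v_0,v_8] + [v_0,v_3],
  ∂[v_0,v_1,v_5] = [v_1,v_5] − [v_0,v_5] + [v_0,v_1].
As a 30×20 matrix over Z this has rank 20, with invariant factors (1,1,1,1,1,1,1,1,1,1,1,1,1,1,1,1,1,1,1,2).

Reading off H_k = ker ∂_k / im ∂_{k+1}:

  H_0: rank C_0 − rank ∂_1 = 10 − 9 = 1, and the invariant factors of ∂_1 are all 1, so H_0 ≅ Z.
  H_1: rank ker ∂_1 − rank ∂_2 = (30 − 9) − 20 = 1, and ∂_2 has invariant factor 2 > 1, so H_1 ≅ Z ⊕ Z/2.
  H_2: rank ker ∂_2 − rank ∂_3 = (20 − 20) − 0 = 0, and there is no ∂_3, so H_2 ≅ 0.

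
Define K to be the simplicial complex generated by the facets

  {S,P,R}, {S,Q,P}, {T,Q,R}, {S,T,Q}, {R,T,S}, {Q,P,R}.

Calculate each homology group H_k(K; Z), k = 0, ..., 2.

H_0 = Z,  H_1 = 0,  H_2 = Z.

Take the total order P < Q < R < S < T on the vertex set. Then K (dimension 2) consists of the simplices:

  0-simplices (5): P, Q, R, S, T
  1-simplices (9): PQ, PR, PS, QR, QS, QT, RS, RT, ST
  2-simplices (6): PQR, PQS, PRS, QRT, QST, RST

so the chain groups are C_0 ≅ Z^5, C_1 ≅ Z^9, C_2 ≅ Z^6.

Boundary ∂_1: C_1 → C_0 maps an edge to its endpoints' difference, ∂[p,q] = q − p. For instance
  ∂QR = R − Q.
The resulting 5×9 matrix has rank 4, and its Smith normal form has invariant factors (1,1,1,1).

The boundary map ∂_2: C_2 → C_1 sends each 2-simplex [p,q,r] to [q,r] − [p,r] + [p,q]. For instance
  ∂QRT = RT − QT + QR,
  ∂PQR = QR − PR + PQ.
This gives a 9×6 integer matrix of rank 5; reducing to Smith normal form yields diagonal entries (1,1,1,1,1).

Reading off H_k = ker ∂_k / im ∂_{k+1}:

  H_0: rank C_0 − rank ∂_1 = 5 − 4 = 1, and the invariant factors of ∂_1 are all 1, so H_0 = Z.
  H_1: rank ker ∂_1 − rank ∂_2 = (9 − 4) − 5 = 0, and the invariant factors of ∂_2 are all 1, so H_1 = 0.
  H_2: rank ker ∂_2 − rank ∂_3 = (6 − 5) − 0 = 1, and there is no ∂_3, so H_2 = Z.

As a check, the Euler characteristic is 5 − 9 + 6 = 2, which agrees with 1 − 0 + 1 = 2.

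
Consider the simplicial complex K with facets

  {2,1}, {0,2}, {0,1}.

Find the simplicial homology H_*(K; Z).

Order the vertices as 0 < 1 < 2. Listing each simplex with vertices in this order, K has dimension 1 with simplices:

  0-simplices (3): [0], [1], [2]
  1-simplices (3): [0,1], [0,2], [1,2]

Hence C_0 ≅ Z^3, C_1 ≅ Z^3.

The boundary map ∂_1: C_1 → C_0 is given by ∂[p,q] = [q] − [p]. For instance
  ∂[0,1] = [1] − [0].
The resulting 3×3 matrix has rank 2, and its Smith normal form has invariant factors (1,1).

Reading off H_k = ker ∂_k / im ∂_{k+1}:

  H_0: rank C_0 − rank ∂_1 = 3 − 2 = 1, and the invariant factors of ∂_1 are all 1, so H_0 ≅ Z.
  H_1: rank ker ∂_1 − rank ∂_2 = (3 − 2) − 0 = 1, and there is no ∂_2, so H_1 ≅ Z.

As a check, the Euler characteristic is 3 − 3 = 0, which agrees with 1 − 1 = 0.

H_0 ≅ Z,  H_1 ≅ Z.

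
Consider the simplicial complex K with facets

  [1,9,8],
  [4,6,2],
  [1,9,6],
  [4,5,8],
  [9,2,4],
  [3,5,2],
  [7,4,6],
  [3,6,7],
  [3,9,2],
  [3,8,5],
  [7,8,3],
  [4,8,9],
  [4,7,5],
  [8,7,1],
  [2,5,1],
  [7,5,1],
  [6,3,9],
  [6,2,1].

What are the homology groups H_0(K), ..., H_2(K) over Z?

Take the total order 1 < 2 < 3 < 4 < 5 < 6 < 7 < 8 < 9 on the vertex set. Then K (dimension 2) consists of the simplices:

  0-simplices (9): [1], [2], [3], [4], [5], [6], [7], [8], [9]
  1-simplices (27): (27 of them)
  2-simplices (18): [1,2,5], [1,2,6], [1,5,7], [1,6,9], [1,7,8], [1,8,9], [2,3,5], [2,3,9], [2,4,6], [2,4,9], [3,5,8], [3,6,7], [3,6,9], [3,7,8], [4,5,7], [4,5,8], [4,6,7], [4,8,9]

so the chain groups are C_0 ≅ Z^9, C_1 ≅ Z^27, C_2 ≅ Z^18.

The boundary map ∂_1: C_1 → C_0 sends each edge [p,q] (with p < q) to q − p.
The 9×27 boundary matrix has rank 8 and Smith normal form diag(1,1,1,1,1,1,1,1).

∂_2: C_2 → C_1 acts by ∂[p,q,r] = [q,r] − [p,r] + [p,q]. For instance
  ∂[2,4,6] = [4,6] − [2,6] + [2,4],
  ∂[1,2,5] = [2,5] − [1,5] + [1,2].
This gives a 27×18 integer matrix of rank 18; reducing to Smith normal form yields diagonal entries (1,1,1,1,1,1,1,1,1,1,1,1,1,1,1,1,1,2).

Now H_k = ker ∂_k / im ∂_{k+1}, so:

  H_0: rank C_0 − rank ∂_1 = 9 − 8 = 1, and the invariant factors of ∂_1 are all 1, so H_0 ≅ Z.
  H_1: rank ker ∂_1 − rank ∂_2 = (27 − 8) − 18 = 1, and ∂_2 has invariant factor 2 > 1, so H_1 ≅ Z ⊕ Z_2.
  H_2: rank ker ∂_2 − rank ∂_3 = (18 − 18) − 0 = 0, and there is no ∂_3, so H_2 ≅ 0.

H_0 ≅ Z,  H_1 ≅ Z ⊕ Z_2,  H_2 = 0.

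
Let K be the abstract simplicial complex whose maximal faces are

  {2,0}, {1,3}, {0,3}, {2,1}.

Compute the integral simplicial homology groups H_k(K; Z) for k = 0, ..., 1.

H_0 = Z,  H_1 = Z.

We work with the vertex ordering 0 < 1 < 2 < 3. The simplices of K, each written with vertices in increasing order, are:

  0-simplices (4): [0], [1], [2], [3]
  1-simplices (4): [0,2], [0,3], [1,2], [1,3]

giving chain groups C_0 ≅ Z^4, C_1 ≅ Z^4.

Boundary ∂_1: C_1 → C_0 sends each edge [p,q] (with p < q) to q − p. For instance
  ∂[1,2] = [2] − [1].
As a 4×4 matrix over Z this has rank 3, with invariant factors (1,1,1).

Reading off H_k = ker ∂_k / im ∂_{k+1}:

  H_0: rank C_0 − rank ∂_1 = 4 − 3 = 1, and the invariant factors of ∂_1 are all 1, so H_0 ≅ Z.
  H_1: rank ker ∂_1 − rank ∂_2 = (4 − 3) − 0 = 1, and there is no ∂_2, so H_1 ≅ Z.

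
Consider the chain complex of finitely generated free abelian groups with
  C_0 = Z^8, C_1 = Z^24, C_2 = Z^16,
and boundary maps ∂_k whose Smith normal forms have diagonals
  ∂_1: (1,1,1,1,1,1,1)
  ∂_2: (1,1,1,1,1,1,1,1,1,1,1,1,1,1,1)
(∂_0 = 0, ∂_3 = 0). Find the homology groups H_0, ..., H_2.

H_0 = Z,  H_1 = Z^2,  H_2 = Z.

H_0: b_0 = 8 − 0 − 7 = 1; torsion from ∂_1 factors > 1: none. So H_0 = Z.
H_1: b_1 = 24 − 7 − 15 = 2; torsion from ∂_2 factors > 1: none. So H_1 = Z^2.
H_2: b_2 = 16 − 15 − 0 = 1; torsion from ∂_3 factors > 1: none. So H_2 = Z.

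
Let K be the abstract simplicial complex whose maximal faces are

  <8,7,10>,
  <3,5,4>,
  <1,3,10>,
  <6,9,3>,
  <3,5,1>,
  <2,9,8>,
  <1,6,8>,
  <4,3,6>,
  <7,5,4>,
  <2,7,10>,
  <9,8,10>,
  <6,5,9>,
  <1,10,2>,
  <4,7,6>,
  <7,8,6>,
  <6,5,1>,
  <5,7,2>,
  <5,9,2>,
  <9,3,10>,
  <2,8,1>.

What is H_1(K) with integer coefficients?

We work with the vertex ordering 1 < 2 < 3 < 4 < 5 < 6 < 7 < 8 < 9 < 10. The simplices of K, each written with vertices in increasing order, are:

  0-simplices (10): [1], [2], [3], [4], [5], [6], [7], [8], [9], [10]
  1-simplices (30): (30 of them)
  2-simplices (20): (20 of them)

so the chain groups are C_0 ≅ Z^10, C_1 ≅ Z^30, C_2 ≅ Z^20.

Boundary ∂_1: C_1 → C_0 maps an edge to its endpoints' difference, ∂[p,q] = q − p. For instance
  ∂[2,5] = [5] − [2].
As a 10×30 matrix over Z this has rank 9, with invariant factors (1,1,1,1,1,1,1,1,1).

∂_2: C_2 → C_1 acts by ∂[p,q,r] = [q,r] − [p,r] + [p,q]. For instance
  ∂[3,4,5] = [4,5] − [3,5] + [3,4],
  ∂[5,6,9] = [6,9] − [5,9] + [5,6].
As a 30×20 matrix over Z this has rank 20, with invariant factors (1,1,1,1,1,1,1,1,1,1,1,1,1,1,1,1,1,1,1,2).

Now H_k = ker ∂_k / im ∂_{k+1}, so:

  H_1: rank ker ∂_1 − rank ∂_2 = (30 − 9) − 20 = 1, and ∂_2 has invariant factor 2 > 1, so H_1 = Z ⊕ Z_2.

H_1 = Z ⊕ Z_2.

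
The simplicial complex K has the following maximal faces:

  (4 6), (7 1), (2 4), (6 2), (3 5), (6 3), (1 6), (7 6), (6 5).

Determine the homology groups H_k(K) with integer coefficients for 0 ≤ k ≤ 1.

H_0 = Z,  H_1 = Z^3.

Order the vertices as 1 < 2 < 3 < 4 < 5 < 6 < 7. Listing each simplex with vertices in this order, K has dimension 1 with simplices:

  0-simplices (7): [1], [2], [3], [4], [5], [6], [7]
  1-simplices (9): [1,6], [1,7], [2,4], [2,6], [3,5], [3,6], [4,6], [5,6], [6,7]

Hence C_0 ≅ Z^7, C_1 ≅ Z^9.

Boundary ∂_1: C_1 → C_0 sends each edge [p,q] (with p < q) to q − p. For instance
  ∂[5,6] = [6] − [5].
As a 7×9 matrix over Z this has rank 6, with invariant factors (1,1,1,1,1,1).

From H_k ≅ ker(∂_k) / im(∂_{k+1}) we obtain:

  H_0: rank C_0 − rank ∂_1 = 7 − 6 = 1, and the invariant factors of ∂_1 are all 1, so H_0 = Z.
  H_1: rank ker ∂_1 − rank ∂_2 = (9 − 6) − 0 = 3, and there is no ∂_2, so H_1 = Z^3.

As a check, the Euler characteristic is 7 − 9 = -2, which agrees with 1 − 3 = -2.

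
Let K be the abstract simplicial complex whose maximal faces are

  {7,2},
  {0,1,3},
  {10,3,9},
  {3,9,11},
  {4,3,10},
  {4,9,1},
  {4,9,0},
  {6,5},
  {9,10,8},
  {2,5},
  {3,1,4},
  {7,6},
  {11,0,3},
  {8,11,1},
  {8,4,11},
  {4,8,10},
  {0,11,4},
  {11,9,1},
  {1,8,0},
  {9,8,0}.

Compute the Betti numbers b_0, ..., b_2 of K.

Fix the vertex order 0 < 1 < 2 < 3 < 4 < 5 < 6 < 7 < 8 < 9 < 10 < 11 and write every simplex with vertices in increasing order. Then dim K = 2 and the simplices of K are:

  0-simplices (12): [0], [1], [2], [3], [4], [5], [6], [7], [8], [9], [10], [11]
  1-simplices (28): (28 of them)
  2-simplices (16): [0,1,3], [0,1,8], [0,3,11], [0,4,9], [0,4,11], [0,8,9], [1,3,4], [1,4,9], [1,8,11], [1,9,11], [3,4,10], [3,9,10], [3,9,11], [4,8,10], [4,8,11], [8,9,10]

Hence C_0 ≅ Z^12, C_1 ≅ Z^28, C_2 ≅ Z^16.

∂_1: C_1 → C_0 maps an edge to its endpoints' difference, ∂[p,q] = q − p. For instance
  ∂[4,11] = [11] − [4].
This gives a 12×28 integer matrix of rank 10; reducing to Smith normal form yields diagonal entries (1,1,1,1,1,1,1,1,1,1).

The boundary map ∂_2: C_2 → C_1 maps a triangle to the signed sum of its edges. For instance
  ∂[4,8,11] = [8,11] − [4,11] + [4,8],
  ∂[3,4,10] = [4,10] − [3,10] + [3,4].
As a 28×16 matrix over Z this has rank 15, with invariant factors (1,1,1,1,1,1,1,1,1,1,1,1,1,1,1).

From H_k ≅ ker(∂_k) / im(∂_{k+1}) we obtain:

  H_0: rank C_0 − rank ∂_1 = 12 − 10 = 2, and the invariant factors of ∂_1 are all 1, so H_0 = Z^2.
  H_1: rank ker ∂_1 − rank ∂_2 = (28 − 10) − 15 = 3, and the invariant factors of ∂_2 are all 1, so H_1 = Z^3.
  H_2: rank ker ∂_2 − rank ∂_3 = (16 − 15) − 0 = 1, and there is no ∂_3, so H_2 = Z.

As a check, the Euler characteristic is 12 − 28 + 16 = 0, which agrees with 2 − 3 + 1 = 0.

Hence the Betti numbers are b_0 = 2, b_1 = 3, b_2 = 1.

b_0 = 2, b_1 = 3, b_2 = 1.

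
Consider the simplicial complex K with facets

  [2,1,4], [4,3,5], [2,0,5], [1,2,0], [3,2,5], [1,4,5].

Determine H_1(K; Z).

Take the total order 0 < 1 < 2 < 3 < 4 < 5 on the vertex set. Then K (dimension 2) consists of the simplices:

  0-simplices (6): [0], [1], [2], [3], [4], [5]
  1-simplices (12): [0,1], [0,2], [0,5], [1,2], [1,4], [1,5], [2,3], [2,4], [2,5], [3,4], [3,5], [4,5]
  2-simplices (6): [0,1,2], [0,2,5], [1,2,4], [1,4,5], [2,3,5], [3,4,5]

Hence C_0 ≅ Z^6, C_1 ≅ Z^12, C_2 ≅ Z^6.

The boundary map ∂_1: C_1 → C_0 maps an edge to its endpoints' difference, ∂[p,q] = q − p.
The 6×12 boundary matrix has rank 5 and Smith normal form diag(1,1,1,1,1).

∂_2: C_2 → C_1 maps a triangle to the signed sum of its edges. For instance
  ∂[0,1,2] = [1,2] − [0,2] + [0,1],
  ∂[1,4,5] = [4,5] − [1,5] + [1,4].
This gives a 12×6 integer matrix of rank 6; reducing to Smith normal form yields diagonal entries (1,1,1,1,1,1).

From H_k ≅ ker(∂_k) / im(∂_{k+1}) we obtain:

  H_1: rank ker ∂_1 − rank ∂_2 = (12 − 5) − 6 = 1, and the invariant factors of ∂_2 are all 1, so H_1 = Z.

H_1 ≅ Z.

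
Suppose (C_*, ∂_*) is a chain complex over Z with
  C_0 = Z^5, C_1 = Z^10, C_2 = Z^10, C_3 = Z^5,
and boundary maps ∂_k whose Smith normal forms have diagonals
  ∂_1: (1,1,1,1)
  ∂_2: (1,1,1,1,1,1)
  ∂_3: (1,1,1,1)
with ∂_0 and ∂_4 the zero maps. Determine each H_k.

H_0: b_0 = 5 − 0 − 4 = 1; torsion from ∂_1 factors > 1: none. So H_0 = Z.
H_1: b_1 = 10 − 4 − 6 = 0; torsion from ∂_2 factors > 1: none. So H_1 = 0.
H_2: b_2 = 10 − 6 − 4 = 0; torsion from ∂_3 factors > 1: none. So H_2 = 0.
H_3: b_3 = 5 − 4 − 0 = 1; torsion from ∂_4 factors > 1: none. So H_3 = Z.

H_0 = Z,  H_1 = 0,  H_2 = 0,  H_3 = Z.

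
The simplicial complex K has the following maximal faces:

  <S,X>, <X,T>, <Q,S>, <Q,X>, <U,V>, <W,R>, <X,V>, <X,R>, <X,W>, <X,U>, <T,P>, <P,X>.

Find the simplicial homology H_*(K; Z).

H_0 ≅ Z,  H_1 ≅ Z^4.

Take the total order P < Q < R < S < T < U < V < W < X on the vertex set. Then K (dimension 1) consists of the simplices:

  0-simplices (9): P, Q, R, S, T, U, V, W, X
  1-simplices (12): PT, PX, QS, QX, RW, RX, SX, TX, UV, UX, VX, WX

giving chain groups C_0 ≅ Z^9, C_1 ≅ Z^12.

The boundary map ∂_1: C_1 → C_0 sends each edge [p,q] (with p < q) to q − p.
The 9×12 boundary matrix has rank 8 and Smith normal form diag(1,1,1,1,1,1,1,1).

Computing H_k = (kernel of ∂_k) / (image of ∂_{k+1}):

  H_0: rank C_0 − rank ∂_1 = 9 − 8 = 1, and the invariant factors of ∂_1 are all 1, so H_0 ≅ Z.
  H_1: rank ker ∂_1 − rank ∂_2 = (12 − 8) − 0 = 4, and there is no ∂_2, so H_1 ≅ Z^4.

(K is a triangulation of a wedge of 4 circles.)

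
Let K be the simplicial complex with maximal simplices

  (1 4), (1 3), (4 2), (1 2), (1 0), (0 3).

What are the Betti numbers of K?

Fix the vertex order 0 < 1 < 2 < 3 < 4 and write every simplex with vertices in increasing order. Then dim K = 1 and the simplices of K are:

  0-simplices (5): [0], [1], [2], [3], [4]
  1-simplices (6): [0,1], [0,3], [1,2], [1,3], [1,4], [2,4]

Hence C_0 ≅ Z^5, C_1 ≅ Z^6.

Boundary ∂_1: C_1 → C_0 sends each edge [p,q] (with p < q) to q − p.
This gives a 5×6 integer matrix of rank 4; reducing to Smith normal form yields diagonal entries (1,1,1,1).

Now H_k = ker ∂_k / im ∂_{k+1}, so:

  H_0: rank C_0 − rank ∂_1 = 5 − 4 = 1, and the invariant factors of ∂_1 are all 1, so H_0 ≅ Z.
  H_1: rank ker ∂_1 − rank ∂_2 = (6 − 4) − 0 = 2, and there is no ∂_2, so H_1 ≅ Z^2.

Hence the Betti numbers are b_0 = 1, b_1 = 2.

b_0 = 1, b_1 = 2.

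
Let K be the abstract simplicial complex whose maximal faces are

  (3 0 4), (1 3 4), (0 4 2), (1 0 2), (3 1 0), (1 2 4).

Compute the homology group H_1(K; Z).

Take the total order 0 < 1 < 2 < 3 < 4 on the vertex set. Then K (dimension 2) consists of the simplices:

  0-simplices (5): [0], [1], [2], [3], [4]
  1-simplices (9): [0,1], [0,2], [0,3], [0,4], [1,2], [1,3], [1,4], [2,4], [3,4]
  2-simplices (6): [0,1,2], [0,1,3], [0,2,4], [0,3,4], [1,2,4], [1,3,4]

Hence C_0 ≅ Z^5, C_1 ≅ Z^9, C_2 ≅ Z^6.

The boundary map ∂_1: C_1 → C_0 sends each edge [p,q] (with p < q) to q − p. For instance
  ∂[0,3] = [3] − [0].
As a 5×9 matrix over Z this has rank 4, with invariant factors (1,1,1,1).

Boundary ∂_2: C_2 → C_1 acts by ∂[p,q,r] = [q,r] − [p,r] + [p,q]. For instance
  ∂[0,2,4] = [2,4] − [0,4] + [0,2],
  ∂[1,3,4] = [3,4] − [1,4] + [1,3].
The resulting 9×6 matrix has rank 5, and its Smith normal form has invariant factors (1,1,1,1,1).

Computing H_k = (kernel of ∂_k) / (image of ∂_{k+1}):

  H_1: rank ker ∂_1 − rank ∂_2 = (9 − 4) − 5 = 0, and the invariant factors of ∂_2 are all 1, so H_1 = 0.

H_1 = 0.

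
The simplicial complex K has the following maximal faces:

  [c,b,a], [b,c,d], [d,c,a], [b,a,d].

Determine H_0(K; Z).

Order the vertices as a < b < c < d. Listing each simplex with vertices in this order, K has dimension 2 with simplices:

  0-simplices (4): a, b, c, d
  1-simplices (6): ab, ac, ad, bc, bd, cd
  2-simplices (4): abc, abd, acd, bcd

Hence C_0 ≅ Z^4, C_1 ≅ Z^6, C_2 ≅ Z^4.

∂_1: C_1 → C_0 is given by ∂[p,q] = [q] − [p].
This gives a 4×6 integer matrix of rank 3; reducing to Smith normal form yields diagonal entries (1,1,1).

∂_2: C_2 → C_1 maps a triangle to the signed sum of its edges. For instance
  ∂bcd = cd − bd + bc,
  ∂abc = bc − ac + ab.
The resulting 6×4 matrix has rank 3, and its Smith normal form has invariant factors (1,1,1).

Computing H_k = (kernel of ∂_k) / (image of ∂_{k+1}):

  H_0: rank C_0 − rank ∂_1 = 4 − 3 = 1, and the invariant factors of ∂_1 are all 1, so H_0 = Z.

(K is a triangulation of the 2-sphere S^2.)

H_0 ≅ Z.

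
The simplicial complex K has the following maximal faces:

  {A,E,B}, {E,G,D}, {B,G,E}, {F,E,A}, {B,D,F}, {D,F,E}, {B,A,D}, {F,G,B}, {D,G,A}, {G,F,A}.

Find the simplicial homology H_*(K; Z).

H_0 ≅ Z,  H_1 ≅ Z_2,  H_2 = 0.

Fix the vertex order A < B < D < E < F < G and write every simplex with vertices in increasing order. Then dim K = 2 and the simplices of K are:

  0-simplices (6): A, B, D, E, F, G
  1-simplices (15): AB, AD, AE, AF, AG, BD, BE, BF, BG, DE, DF, DG, EF, EG, FG
  2-simplices (10): ABD, ABE, ADG, AEF, AFG, BDF, BEG, BFG, DEF, DEG

Hence C_0 ≅ Z^6, C_1 ≅ Z^15, C_2 ≅ Z^10.

Boundary ∂_1: C_1 → C_0 is given by ∂[p,q] = [q] − [p]. For instance
  ∂BF = F − B.
The resulting 6×15 matrix has rank 5, and its Smith normal form has invariant factors (1,1,1,1,1).

The boundary map ∂_2: C_2 → C_1 acts by ∂[p,q,r] = [q,r] − [p,r] + [p,q]. For instance
  ∂BEG = EG − BG + BE,
  ∂DEF = EF − DF + DE.
The resulting 15×10 matrix has rank 10, and its Smith normal form has invariant factors (1,1,1,1,1,1,1,1,1,2).

Reading off H_k = ker ∂_k / im ∂_{k+1}:

  H_0: rank C_0 − rank ∂_1 = 6 − 5 = 1, and the invariant factors of ∂_1 are all 1, so H_0 = Z.
  H_1: rank ker ∂_1 − rank ∂_2 = (15 − 5) − 10 = 0, and ∂_2 has invariant factor 2 > 1, so H_1 = Z_2.
  H_2: rank ker ∂_2 − rank ∂_3 = (10 − 10) − 0 = 0, and there is no ∂_3, so H_2 = 0.

As a check, the Euler characteristic is 6 − 15 + 10 = 1, which agrees with 1 − 0 + 0 = 1.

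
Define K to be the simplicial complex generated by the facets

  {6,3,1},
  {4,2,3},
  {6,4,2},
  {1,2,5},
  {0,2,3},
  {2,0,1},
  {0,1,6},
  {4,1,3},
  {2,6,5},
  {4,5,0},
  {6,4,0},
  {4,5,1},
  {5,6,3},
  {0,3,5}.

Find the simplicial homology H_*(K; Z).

K has 7 vertices, 21 edges, 14 triangles.
rank ∂_0 = 0, rank ∂_1 = 6 ⇒ b_0 = 7 − 0 − 6 = 1; all invariant factors of ∂_1 are 1 so no torsion. So H_0 ≅ Z.
rank ∂_1 = 6, rank ∂_2 = 13 ⇒ b_1 = 21 − 6 − 13 = 2; all invariant factors of ∂_2 are 1 so no torsion. So H_1 ≅ Z^2.
rank ∂_2 = 13, rank ∂_3 = 0 ⇒ b_2 = 14 − 13 − 0 = 1. So H_2 ≅ Z.

H_0 = Z,  H_1 = Z^2,  H_2 = Z.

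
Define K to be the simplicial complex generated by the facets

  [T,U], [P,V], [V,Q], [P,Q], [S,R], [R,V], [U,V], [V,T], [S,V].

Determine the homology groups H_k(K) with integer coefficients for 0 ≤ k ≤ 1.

H_0 ≅ Z,  H_1 ≅ Z^3.

Take the total order P < Q < R < S < T < U < V on the vertex set. Then K (dimension 1) consists of the simplices:

  0-simplices (7): P, Q, R, S, T, U, V
  1-simplices (9): PQ, PV, QV, RS, RV, SV, TU, TV, UV

so the chain groups are C_0 ≅ Z^7, C_1 ≅ Z^9.

The boundary map ∂_1: C_1 → C_0 maps an edge to its endpoints' difference, ∂[p,q] = q − p. For instance
  ∂QV = V − Q.
The 7×9 boundary matrix has rank 6 and Smith normal form diag(1,1,1,1,1,1).

From H_k ≅ ker(∂_k) / im(∂_{k+1}) we obtain:

  H_0: rank C_0 − rank ∂_1 = 7 − 6 = 1, and the invariant factors of ∂_1 are all 1, so H_0 = Z.
  H_1: rank ker ∂_1 − rank ∂_2 = (9 − 6) − 0 = 3, and there is no ∂_2, so H_1 = Z^3.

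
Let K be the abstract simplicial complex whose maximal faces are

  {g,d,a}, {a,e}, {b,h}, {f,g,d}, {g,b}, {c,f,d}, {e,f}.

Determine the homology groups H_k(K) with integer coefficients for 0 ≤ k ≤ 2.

Order the vertices as a < b < c < d < e < f < g < h. Listing each simplex with vertices in this order, K has dimension 2 with simplices:

  0-simplices (8): a, b, c, d, e, f, g, h
  1-simplices (11): ad, ae, ag, bg, bh, cd, cf, df, dg, ef, fg
  2-simplices (3): adg, cdf, dfg

giving chain groups C_0 ≅ Z^8, C_1 ≅ Z^11, C_2 ≅ Z^3.

Boundary ∂_1: C_1 → C_0 sends each edge [p,q] (with p < q) to q − p. For instance
  ∂bg = g − b.
This gives a 8×11 integer matrix of rank 7; reducing to Smith normal form yields diagonal entries (1,1,1,1,1,1,1).

∂_2: C_2 → C_1 maps a triangle to the signed sum of its edges. For instance
  ∂dfg = fg − dg + df,
  ∂cdf = df − cf + cd.
The resulting 11×3 matrix has rank 3, and its Smith normal form has invariant factors (1,1,1).

Now H_k = ker ∂_k / im ∂_{k+1}, so:

  H_0: rank C_0 − rank ∂_1 = 8 − 7 = 1, and the invariant factors of ∂_1 are all 1, so H_0 ≅ Z.
  H_1: rank ker ∂_1 − rank ∂_2 = (11 − 7) − 3 = 1, and the invariant factors of ∂_2 are all 1, so H_1 ≅ Z.
  H_2: rank ker ∂_2 − rank ∂_3 = (3 − 3) − 0 = 0, and there is no ∂_3, so H_2 ≅ 0.

As a check, the Euler characteristic is 8 − 11 + 3 = 0, which agrees with 1 − 1 + 0 = 0.

H_0 ≅ Z,  H_1 ≅ Z,  H_2 = 0.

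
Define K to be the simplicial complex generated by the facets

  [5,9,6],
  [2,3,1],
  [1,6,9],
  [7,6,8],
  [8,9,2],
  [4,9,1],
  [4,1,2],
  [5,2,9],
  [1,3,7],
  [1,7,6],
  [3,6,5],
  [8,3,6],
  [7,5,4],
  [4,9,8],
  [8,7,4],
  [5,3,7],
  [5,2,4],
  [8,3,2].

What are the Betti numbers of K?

b_0 = 1, b_1 = 1, b_2 = 0.

We work with the vertex ordering 1 < 2 < 3 < 4 < 5 < 6 < 7 < 8 < 9. The simplices of K, each written with vertices in increasing order, are:

  0-simplices (9): [1], [2], [3], [4], [5], [6], [7], [8], [9]
  1-simplices (27): (27 of them)
  2-simplices (18): [1,2,3], [1,2,4], [1,3,7], [1,4,9], [1,6,7], [1,6,9], [2,3,8], [2,4,5], [2,5,9], [2,8,9], [3,5,6], [3,5,7], [3,6,8], [4,5,7], [4,7,8], [4,8,9], [5,6,9], [6,7,8]

so the chain groups are C_0 ≅ Z^9, C_1 ≅ Z^27, C_2 ≅ Z^18.

Boundary ∂_1: C_1 → C_0 is given by ∂[p,q] = [q] − [p].
This gives a 9×27 integer matrix of rank 8; reducing to Smith normal form yields diagonal entries (1,1,1,1,1,1,1,1).

Boundary ∂_2: C_2 → C_1 sends each 2-simplex [p,q,r] to [q,r] − [p,r] + [p,q]. For instance
  ∂[2,5,9] = [5,9] − [2,9] + [2,5],
  ∂[1,6,9] = [6,9] − [1,9] + [1,6].
As a 27×18 matrix over Z this has rank 18, with invariant factors (1,1,1,1,1,1,1,1,1,1,1,1,1,1,1,1,1,2).

Now H_k = ker ∂_k / im ∂_{k+1}, so:

  H_0: rank C_0 − rank ∂_1 = 9 − 8 = 1, and the invariant factors of ∂_1 are all 1, so H_0 = Z.
  H_1: rank ker ∂_1 − rank ∂_2 = (27 − 8) − 18 = 1, and ∂_2 has invariant factor 2 > 1, so H_1 = Z ⊕ Z/2Z.
  H_2: rank ker ∂_2 − rank ∂_3 = (18 − 18) − 0 = 0, and there is no ∂_3, so H_2 = 0.

As a check, the Euler characteristic is 9 − 27 + 18 = 0, which agrees with 1 − 1 + 0 = 0.

Hence the Betti numbers are b_0 = 1, b_1 = 1, b_2 = 0.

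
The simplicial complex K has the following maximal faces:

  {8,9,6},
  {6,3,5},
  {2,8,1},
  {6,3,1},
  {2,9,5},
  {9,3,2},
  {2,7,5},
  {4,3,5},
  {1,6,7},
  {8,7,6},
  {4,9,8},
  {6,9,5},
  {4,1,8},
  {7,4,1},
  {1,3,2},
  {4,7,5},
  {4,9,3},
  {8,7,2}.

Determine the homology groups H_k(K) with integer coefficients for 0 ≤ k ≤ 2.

H_0 = Z,  H_1 = Z × Z/2,  H_2 = 0.

We work with the vertex ordering 1 < 2 < 3 < 4 < 5 < 6 < 7 < 8 < 9. The simplices of K, each written with vertices in increasing order, are:

  0-simplices (9): [1], [2], [3], [4], [5], [6], [7], [8], [9]
  1-simplices (27): (27 of them)
  2-simplices (18): [1,2,3], [1,2,8], [1,3,6], [1,4,7], [1,4,8], [1,6,7], [2,3,9], [2,5,7], [2,5,9], [2,7,8], [3,4,5], [3,4,9], [3,5,6], [4,5,7], [4,8,9], [5,6,9], [6,7,8], [6,8,9]

so the chain groups are C_0 ≅ Z^9, C_1 ≅ Z^27, C_2 ≅ Z^18.

The boundary map ∂_1: C_1 → C_0 is given by ∂[p,q] = [q] − [p]. For instance
  ∂[3,9] = [9] − [3].
The resulting 9×27 matrix has rank 8, and its Smith normal form has invariant factors (1,1,1,1,1,1,1,1).

The boundary map ∂_2: C_2 → C_1 sends each 2-simplex [p,q,r] to [q,r] − [p,r] + [p,q]. For instance
  ∂[1,4,7] = [4,7] − [1,7] + [1,4],
  ∂[6,8,9] = [8,9] − [6,9] + [6,8].
This gives a 27×18 integer matrix of rank 18; reducing to Smith normal form yields diagonal entries (1,1,1,1,1,1,1,1,1,1,1,1,1,1,1,1,1,2).

Reading off H_k = ker ∂_k / im ∂_{k+1}:

  H_0: rank C_0 − rank ∂_1 = 9 − 8 = 1, and the invariant factors of ∂_1 are all 1, so H_0 ≅ Z.
  H_1: rank ker ∂_1 − rank ∂_2 = (27 − 8) − 18 = 1, and ∂_2 has invariant factor 2 > 1, so H_1 ≅ Z × Z/2.
  H_2: rank ker ∂_2 − rank ∂_3 = (18 − 18) − 0 = 0, and there is no ∂_3, so H_2 ≅ 0.

As a check, the Euler characteristic is 9 − 27 + 18 = 0, which agrees with 1 − 1 + 0 = 0.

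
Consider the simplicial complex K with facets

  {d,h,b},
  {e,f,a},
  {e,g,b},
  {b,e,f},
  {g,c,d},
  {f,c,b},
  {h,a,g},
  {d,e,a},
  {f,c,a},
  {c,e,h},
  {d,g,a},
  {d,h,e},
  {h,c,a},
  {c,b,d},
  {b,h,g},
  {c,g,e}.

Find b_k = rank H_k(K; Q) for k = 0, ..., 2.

b_0 = 1, b_1 = 2, b_2 = 1.

Fix the vertex order a < b < c < d < e < f < g < h and write every simplex with vertices in increasing order. Then dim K = 2 and the simplices of K are:

  0-simplices (8): a, b, c, d, e, f, g, h
  1-simplices (24): ac, ad, ae, af, ag, ah, bc, bd, be, bf, bg, bh, cd, ce, cf, cg, ch, de, dg, dh, ef, eg, eh, gh
  2-simplices (16): acf, ach, ade, adg, aef, agh, bcd, bcf, bdh, bef, beg, bgh, cdg, ceg, ceh, deh

giving chain groups C_0 ≅ Z^8, C_1 ≅ Z^24, C_2 ≅ Z^16.

The boundary map ∂_1: C_1 → C_0 maps an edge to its endpoints' difference, ∂[p,q] = q − p. For instance
  ∂ef = f − e.
The resulting 8×24 matrix has rank 7, and its Smith normal form has invariant factors (1,1,1,1,1,1,1).

The boundary map ∂_2: C_2 → C_1 maps a triangle to the signed sum of its edges. For instance
  ∂ach = ch − ah + ac,
  ∂ceg = eg − cg + ce.
As a 24×16 matrix over Z this has rank 15, with invariant factors (1,1,1,1,1,1,1,1,1,1,1,1,1,1,1).

Computing H_k = (kernel of ∂_k) / (image of ∂_{k+1}):

  H_0: rank C_0 − rank ∂_1 = 8 − 7 = 1, and the invariant factors of ∂_1 are all 1, so H_0 ≅ Z.
  H_1: rank ker ∂_1 − rank ∂_2 = (24 − 7) − 15 = 2, and the invariant factors of ∂_2 are all 1, so H_1 ≅ Z^2.
  H_2: rank ker ∂_2 − rank ∂_3 = (16 − 15) − 0 = 1, and there is no ∂_3, so H_2 ≅ Z.

As a check, the Euler characteristic is 8 − 24 + 16 = 0, which agrees with 1 − 2 + 1 = 0.
(K is a triangulation of the torus T^2.)

Hence the Betti numbers are b_0 = 1, b_1 = 2, b_2 = 1.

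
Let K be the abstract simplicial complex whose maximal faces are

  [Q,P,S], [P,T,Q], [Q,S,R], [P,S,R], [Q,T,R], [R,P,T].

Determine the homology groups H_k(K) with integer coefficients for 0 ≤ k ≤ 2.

H_0 ≅ Z,  H_1 = 0,  H_2 ≅ Z.

Fix the vertex order P < Q < R < S < T and write every simplex with vertices in increasing order. Then dim K = 2 and the simplices of K are:

  0-simplices (5): P, Q, R, S, T
  1-simplices (9): PQ, PR, PS, PT, QR, QS, QT, RS, RT
  2-simplices (6): PQS, PQT, PRS, PRT, QRS, QRT

Hence C_0 ≅ Z^5, C_1 ≅ Z^9, C_2 ≅ Z^6.

The boundary map ∂_1: C_1 → C_0 sends each edge [p,q] (with p < q) to q − p.
This gives a 5×9 integer matrix of rank 4; reducing to Smith normal form yields diagonal entries (1,1,1,1).

∂_2: C_2 → C_1 maps a triangle to the signed sum of its edges. For instance
  ∂PQT = QT − PT + PQ,
  ∂QRT = RT − QT + QR.
This gives a 9×6 integer matrix of rank 5; reducing to Smith normal form yields diagonal entries (1,1,1,1,1).

Computing H_k = (kernel of ∂_k) / (image of ∂_{k+1}):

  H_0: rank C_0 − rank ∂_1 = 5 − 4 = 1, and the invariant factors of ∂_1 are all 1, so H_0 = Z.
  H_1: rank ker ∂_1 − rank ∂_2 = (9 − 4) − 5 = 0, and the invariant factors of ∂_2 are all 1, so H_1 = 0.
  H_2: rank ker ∂_2 − rank ∂_3 = (6 − 5) − 0 = 1, and there is no ∂_3, so H_2 = Z.

(K is a triangulation of the 2-sphere S^2.)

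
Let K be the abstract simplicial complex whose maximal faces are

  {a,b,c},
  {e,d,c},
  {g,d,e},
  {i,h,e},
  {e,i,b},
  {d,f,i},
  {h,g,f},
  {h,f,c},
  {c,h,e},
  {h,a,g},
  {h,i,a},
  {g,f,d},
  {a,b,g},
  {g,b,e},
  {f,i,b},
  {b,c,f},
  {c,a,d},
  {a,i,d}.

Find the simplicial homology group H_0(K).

Take the total order a < b < c < d < e < f < g < h < i on the vertex set. Then K (dimension 2) consists of the simplices:

  0-simplices (9): a, b, c, d, e, f, g, h, i
  1-simplices (27): ab, ac, ad, ag, ah, ai, bc, be, bf, bg, bi, cd, ce, cf, ch, de, df, dg, di, eg, eh, ei, fg, fh, fi, gh, hi
  2-simplices (18): abc, abg, acd, adi, agh, ahi, bcf, beg, bei, bfi, cde, ceh, cfh, deg, dfg, dfi, ehi, fgh

Hence C_0 ≅ Z^9, C_1 ≅ Z^27, C_2 ≅ Z^18.

∂_1: C_1 → C_0 is given by ∂[p,q] = [q] − [p]. For instance
  ∂fg = g − f.
As a 9×27 matrix over Z this has rank 8, with invariant factors (1,1,1,1,1,1,1,1).

∂_2: C_2 → C_1 sends each 2-simplex [p,q,r] to [q,r] − [p,r] + [p,q]. For instance
  ∂beg = eg − bg + be,
  ∂dfi = fi − di + df.
The 27×18 boundary matrix has rank 17 and Smith normal form diag(1,1,1,1,1,1,1,1,1,1,1,1,1,1,1,1,1).

Now H_k = ker ∂_k / im ∂_{k+1}, so:

  H_0: rank C_0 − rank ∂_1 = 9 − 8 = 1, and the invariant factors of ∂_1 are all 1, so H_0 = Z.

H_0 ≅ Z.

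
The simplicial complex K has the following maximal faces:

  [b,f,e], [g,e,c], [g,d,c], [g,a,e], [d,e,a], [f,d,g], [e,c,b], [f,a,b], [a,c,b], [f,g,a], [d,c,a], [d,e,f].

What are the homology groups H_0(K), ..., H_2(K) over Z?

H_0 = Z,  H_1 = Z/2,  H_2 = 0.

K has 7 vertices, 18 edges, 12 triangles.
rank ∂_0 = 0, rank ∂_1 = 6 ⇒ b_0 = 7 − 0 − 6 = 1; all invariant factors of ∂_1 are 1 so no torsion. So H_0 ≅ Z.
rank ∂_1 = 6, rank ∂_2 = 12 ⇒ b_1 = 18 − 6 − 12 = 0; ∂_2 has invariant factor(s) [2] giving torsion. So H_1 ≅ Z/2.
rank ∂_2 = 12, rank ∂_3 = 0 ⇒ b_2 = 12 − 12 − 0 = 0. So H_2 ≅ 0.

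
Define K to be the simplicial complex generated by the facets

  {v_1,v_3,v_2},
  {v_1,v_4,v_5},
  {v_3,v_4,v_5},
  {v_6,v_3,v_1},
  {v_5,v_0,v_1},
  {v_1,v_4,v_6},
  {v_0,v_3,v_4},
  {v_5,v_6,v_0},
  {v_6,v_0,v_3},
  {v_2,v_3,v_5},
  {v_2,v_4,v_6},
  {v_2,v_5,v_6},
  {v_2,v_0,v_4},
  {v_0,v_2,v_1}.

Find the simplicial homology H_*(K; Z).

K has 7 vertices, 21 edges, 14 triangles.
rank ∂_0 = 0, rank ∂_1 = 6 ⇒ b_0 = 7 − 0 − 6 = 1; all invariant factors of ∂_1 are 1 so no torsion. So H_0 = Z.
rank ∂_1 = 6, rank ∂_2 = 13 ⇒ b_1 = 21 − 6 − 13 = 2; all invariant factors of ∂_2 are 1 so no torsion. So H_1 = Z^2.
rank ∂_2 = 13, rank ∂_3 = 0 ⇒ b_2 = 14 − 13 − 0 = 1. So H_2 = Z.

H_0 = Z,  H_1 = Z^2,  H_2 = Z.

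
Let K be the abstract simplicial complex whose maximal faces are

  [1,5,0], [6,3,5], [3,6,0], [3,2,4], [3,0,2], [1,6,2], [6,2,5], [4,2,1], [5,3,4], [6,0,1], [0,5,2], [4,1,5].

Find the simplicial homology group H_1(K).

We work with the vertex ordering 0 < 1 < 2 < 3 < 4 < 5 < 6. The simplices of K, each written with vertices in increasing order, are:

  0-simplices (7): [0], [1], [2], [3], [4], [5], [6]
  1-simplices (18): [0,1], [0,2], [0,3], [0,5], [0,6], [1,2], [1,4], [1,5], [1,6], [2,3], [2,4], [2,5], [2,6], [3,4], [3,5], [3,6], [4,5], [5,6]
  2-simplices (12): [0,1,5], [0,1,6], [0,2,3], [0,2,5], [0,3,6], [1,2,4], [1,2,6], [1,4,5], [2,3,4], [2,5,6], [3,4,5], [3,5,6]

Hence C_0 ≅ Z^7, C_1 ≅ Z^18, C_2 ≅ Z^12.

Boundary ∂_1: C_1 → C_0 sends each edge [p,q] (with p < q) to q − p.
The 7×18 boundary matrix has rank 6 and Smith normal form diag(1,1,1,1,1,1).

The boundary map ∂_2: C_2 → C_1 maps a triangle to the signed sum of its edges. For instance
  ∂[1,4,5] = [4,5] − [1,5] + [1,4],
  ∂[0,2,3] = [2,3] − [0,3] + [0,2].
The resulting 18×12 matrix has rank 12, and its Smith normal form has invariant factors (1,1,1,1,1,1,1,1,1,1,1,2).

Reading off H_k = ker ∂_k / im ∂_{k+1}:

  H_1: rank ker ∂_1 − rank ∂_2 = (18 − 6) − 12 = 0, and ∂_2 has invariant factor 2 > 1, so H_1 = Z/2.

H_1 ≅ Z/2.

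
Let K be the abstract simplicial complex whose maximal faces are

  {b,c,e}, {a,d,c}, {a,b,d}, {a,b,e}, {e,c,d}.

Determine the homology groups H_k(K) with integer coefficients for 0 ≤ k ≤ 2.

Take the total order a < b < c < d < e on the vertex set. Then K (dimension 2) consists of the simplices:

  0-simplices (5): a, b, c, d, e
  1-simplices (10): ab, ac, ad, ae, bc, bd, be, cd, ce, de
  2-simplices (5): abd, abe, acd, bce, cde

giving chain groups C_0 ≅ Z^5, C_1 ≅ Z^10, C_2 ≅ Z^5.

∂_1: C_1 → C_0 maps an edge to its endpoints' difference, ∂[p,q] = q − p.
The resulting 5×10 matrix has rank 4, and its Smith normal form has invariant factors (1,1,1,1).

The boundary map ∂_2: C_2 → C_1 maps a triangle to the signed sum of its edges. For instance
  ∂bce = ce − be + bc,
  ∂abd = bd − ad + ab.
The resulting 10×5 matrix has rank 5, and its Smith normal form has invariant factors (1,1,1,1,1).

Now H_k = ker ∂_k / im ∂_{k+1}, so:

  H_0: rank C_0 − rank ∂_1 = 5 − 4 = 1, and the invariant factors of ∂_1 are all 1, so H_0 = Z.
  H_1: rank ker ∂_1 − rank ∂_2 = (10 − 4) − 5 = 1, and the invariant factors of ∂_2 are all 1, so H_1 = Z.
  H_2: rank ker ∂_2 − rank ∂_3 = (5 − 5) − 0 = 0, and there is no ∂_3, so H_2 = 0.

As a check, the Euler characteristic is 5 − 10 + 5 = 0, which agrees with 1 − 1 + 0 = 0.

H_0 = Z,  H_1 = Z,  H_2 = 0.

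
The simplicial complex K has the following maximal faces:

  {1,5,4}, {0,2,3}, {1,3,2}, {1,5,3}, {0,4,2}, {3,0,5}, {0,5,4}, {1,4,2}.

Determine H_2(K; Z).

H_2 = Z.

Order the vertices as 0 < 1 < 2 < 3 < 4 < 5. Listing each simplex with vertices in this order, K has dimension 2 with simplices:

  0-simplices (6): [0], [1], [2], [3], [4], [5]
  1-simplices (12): [0,2], [0,3], [0,4], [0,5], [1,2], [1,3], [1,4], [1,5], [2,3], [2,4], [3,5], [4,5]
  2-simplices (8): [0,2,3], [0,2,4], [0,3,5], [0,4,5], [1,2,3], [1,2,4], [1,3,5], [1,4,5]

giving chain groups C_0 ≅ Z^6, C_1 ≅ Z^12, C_2 ≅ Z^8.

The boundary map ∂_1: C_1 → C_0 sends each edge [p,q] (with p < q) to q − p.
As a 6×12 matrix over Z this has rank 5, with invariant factors (1,1,1,1,1).

Boundary ∂_2: C_2 → C_1 sends each 2-simplex [p,q,r] to [q,r] − [p,r] + [p,q]. For instance
  ∂[0,2,3] = [2,3] − [0,3] + [0,2],
  ∂[1,2,4] = [2,4] − [1,4] + [1,2].
The 12×8 boundary matrix has rank 7 and Smith normal form diag(1,1,1,1,1,1,1).

From H_k ≅ ker(∂_k) / im(∂_{k+1}) we obtain:

  H_2: rank ker ∂_2 − rank ∂_3 = (8 − 7) − 0 = 1, and there is no ∂_3, so H_2 = Z.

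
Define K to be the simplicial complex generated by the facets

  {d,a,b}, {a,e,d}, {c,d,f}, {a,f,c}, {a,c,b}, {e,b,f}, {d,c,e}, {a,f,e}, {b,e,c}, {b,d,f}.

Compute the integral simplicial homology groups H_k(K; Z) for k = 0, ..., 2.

H_0 ≅ Z,  H_1 ≅ Z/2,  H_2 = 0.

K has 6 vertices, 15 edges, 10 triangles.
rank ∂_0 = 0, rank ∂_1 = 5 ⇒ b_0 = 6 − 0 − 5 = 1; all invariant factors of ∂_1 are 1 so no torsion. So H_0 ≅ Z.
rank ∂_1 = 5, rank ∂_2 = 10 ⇒ b_1 = 15 − 5 − 10 = 0; ∂_2 has invariant factor(s) [2] giving torsion. So H_1 ≅ Z/2.
rank ∂_2 = 10, rank ∂_3 = 0 ⇒ b_2 = 10 − 10 − 0 = 0. So H_2 ≅ 0.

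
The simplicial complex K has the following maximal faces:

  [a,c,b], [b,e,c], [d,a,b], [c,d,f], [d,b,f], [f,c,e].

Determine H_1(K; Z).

Fix the vertex order a < b < c < d < e < f and write every simplex with vertices in increasing order. Then dim K = 2 and the simplices of K are:

  0-simplices (6): a, b, c, d, e, f
  1-simplices (12): ab, ac, ad, bc, bd, be, bf, cd, ce, cf, df, ef
  2-simplices (6): abc, abd, bce, bdf, cdf, cef

giving chain groups C_0 ≅ Z^6, C_1 ≅ Z^12, C_2 ≅ Z^6.

The boundary map ∂_1: C_1 → C_0 sends each edge [p,q] (with p < q) to q − p.
As a 6×12 matrix over Z this has rank 5, with invariant factors (1,1,1,1,1).

∂_2: C_2 → C_1 maps a triangle to the signed sum of its edges. For instance
  ∂cdf = df − cf + cd,
  ∂abd = bd − ad + ab.
This gives a 12×6 integer matrix of rank 6; reducing to Smith normal form yields diagonal entries (1,1,1,1,1,1).

From H_k ≅ ker(∂_k) / im(∂_{k+1}) we obtain:

  H_1: rank ker ∂_1 − rank ∂_2 = (12 − 5) − 6 = 1, and the invariant factors of ∂_2 are all 1, so H_1 = Z.

H_1 = Z.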